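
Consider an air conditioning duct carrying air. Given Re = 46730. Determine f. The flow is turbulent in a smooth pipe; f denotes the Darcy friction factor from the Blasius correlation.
Formula: f = \frac{0.316}{Re^{0.25}}
f = 0.316/46730^0.25 = 0.02149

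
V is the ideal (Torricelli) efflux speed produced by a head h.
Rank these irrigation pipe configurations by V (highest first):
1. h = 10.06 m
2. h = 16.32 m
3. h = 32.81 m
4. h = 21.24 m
Case 1: V = 14.05 m/s
Case 2: V = 17.89 m/s
Case 3: V = 25.37 m/s
Case 4: V = 20.41 m/s
Ranking (highest first): 3, 4, 2, 1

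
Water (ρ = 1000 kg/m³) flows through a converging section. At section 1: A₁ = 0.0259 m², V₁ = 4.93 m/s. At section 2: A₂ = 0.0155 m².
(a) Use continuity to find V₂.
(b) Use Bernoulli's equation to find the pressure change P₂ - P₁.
(a) Continuity: A₁V₁=A₂V₂ -> V₂=A₁V₁/A₂=0.0259*4.93/0.0155=8.24 m/s
(b) Bernoulli: P₂-P₁=0.5*rho*(V₁^2-V₂^2)/1000=0.5*1000*(4.93^2-8.24^2)/1000=-21.8 kPa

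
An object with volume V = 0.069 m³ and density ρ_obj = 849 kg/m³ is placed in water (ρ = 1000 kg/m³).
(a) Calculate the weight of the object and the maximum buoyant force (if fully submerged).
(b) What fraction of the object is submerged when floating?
(a) W=rho_obj*g*V=849*9.81*0.069=574.7 N; F_B(max)=rho*g*V=1000*9.81*0.069=676.9 N
(b) Floating fraction=rho_obj/rho=849/1000=0.849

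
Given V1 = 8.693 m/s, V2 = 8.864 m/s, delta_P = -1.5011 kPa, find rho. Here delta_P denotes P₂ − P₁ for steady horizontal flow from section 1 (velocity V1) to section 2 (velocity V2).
Formula: \Delta P = \frac{1}{2} \rho (V_1^2 - V_2^2)
Substituting knowns: -1.5011 = 0.5·rho·(8.693² − 8.864²)/1000
Solving for rho: rho = 2·(-1.5011·1000)/(8.693² − 8.864²) = 1000 kg/m³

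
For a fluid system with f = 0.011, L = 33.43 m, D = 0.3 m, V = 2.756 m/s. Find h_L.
Formula: h_L = f \frac{L}{D} \frac{V^2}{2g}
h_L = 0.011·(33.43/0.3)·2.756²/(2·9.81) = 0.4745 m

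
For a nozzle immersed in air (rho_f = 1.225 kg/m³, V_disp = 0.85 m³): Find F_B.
Formula: F_B = \rho_f g V_{disp}
F_B = 1.225·9.81·0.85 = 10.21 N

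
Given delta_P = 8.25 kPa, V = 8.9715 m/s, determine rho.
Formula: V = \sqrt{\frac{2 \Delta P}{\rho}}
Substituting knowns: 8.9715 = √(2·(8.25·1000)/rho)
Solving for rho: rho = 2·(8.25·1000)/8.9715² = 205 kg/m³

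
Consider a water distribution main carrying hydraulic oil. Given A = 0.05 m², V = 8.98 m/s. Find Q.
Formula: Q = A V
Q = 0.05·8.98·1000 = 449 L/s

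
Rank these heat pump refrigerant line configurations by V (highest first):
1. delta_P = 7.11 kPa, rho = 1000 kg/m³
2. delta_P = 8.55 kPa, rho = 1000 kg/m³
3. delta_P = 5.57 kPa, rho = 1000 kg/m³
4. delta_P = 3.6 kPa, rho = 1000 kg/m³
Case 1: V = 3.771 m/s
Case 2: V = 4.135 m/s
Case 3: V = 3.338 m/s
Case 4: V = 2.683 m/s
Ranking (highest first): 2, 1, 3, 4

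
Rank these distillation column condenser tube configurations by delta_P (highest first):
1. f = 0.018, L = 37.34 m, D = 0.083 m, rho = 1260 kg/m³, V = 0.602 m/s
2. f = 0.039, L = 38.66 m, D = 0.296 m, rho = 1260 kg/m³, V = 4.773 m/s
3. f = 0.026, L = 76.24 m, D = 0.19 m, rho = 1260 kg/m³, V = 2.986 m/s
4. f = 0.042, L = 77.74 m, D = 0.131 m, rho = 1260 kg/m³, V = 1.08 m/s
Case 1: delta_P = 1.849 kPa
Case 2: delta_P = 73.11 kPa
Case 3: delta_P = 58.6 kPa
Case 4: delta_P = 18.32 kPa
Ranking (highest first): 2, 3, 4, 1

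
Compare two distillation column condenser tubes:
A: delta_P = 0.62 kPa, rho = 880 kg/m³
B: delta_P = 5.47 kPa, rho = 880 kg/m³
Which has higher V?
V(A) = 1.187 m/s, V(B) = 3.526 m/s. Answer: B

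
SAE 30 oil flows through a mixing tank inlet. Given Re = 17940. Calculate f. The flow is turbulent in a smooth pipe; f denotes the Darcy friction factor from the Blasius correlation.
Formula: f = \frac{0.316}{Re^{0.25}}
f = 0.316/17940^0.25 = 0.0273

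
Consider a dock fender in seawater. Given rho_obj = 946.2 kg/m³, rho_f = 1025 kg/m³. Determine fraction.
Formula: f_{sub} = \frac{\rho_{obj}}{\rho_f}
fraction = 946.2/1025 = 0.9231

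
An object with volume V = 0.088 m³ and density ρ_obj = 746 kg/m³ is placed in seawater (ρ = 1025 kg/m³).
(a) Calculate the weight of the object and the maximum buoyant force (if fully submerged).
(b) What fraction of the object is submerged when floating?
(a) W=rho_obj*g*V=746*9.81*0.088=644.0 N; F_B(max)=rho*g*V=1025*9.81*0.088=884.9 N
(b) Floating fraction=rho_obj/rho=746/1025=0.728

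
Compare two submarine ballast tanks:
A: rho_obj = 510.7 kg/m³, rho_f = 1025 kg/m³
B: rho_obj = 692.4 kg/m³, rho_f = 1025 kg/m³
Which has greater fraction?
fraction(A) = 0.4982, fraction(B) = 0.6755. Answer: B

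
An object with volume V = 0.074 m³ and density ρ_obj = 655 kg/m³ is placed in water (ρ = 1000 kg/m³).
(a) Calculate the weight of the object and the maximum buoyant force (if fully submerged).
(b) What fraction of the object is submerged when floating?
(a) W=rho_obj*g*V=655*9.81*0.074=475.5 N; F_B(max)=rho*g*V=1000*9.81*0.074=725.9 N
(b) Floating fraction=rho_obj/rho=655/1000=0.655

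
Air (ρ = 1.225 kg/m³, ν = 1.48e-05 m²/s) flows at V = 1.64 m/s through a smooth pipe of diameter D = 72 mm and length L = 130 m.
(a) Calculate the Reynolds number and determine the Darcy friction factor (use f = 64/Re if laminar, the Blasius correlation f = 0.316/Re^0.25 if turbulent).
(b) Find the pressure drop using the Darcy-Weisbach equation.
(a) Re = V·D/ν = 1.64·0.072/1.48e-05 = 7978.4 → turbulent (Re > 4000); f = 0.316/Re^0.25 = 0.316/7978.4^0.25 = 0.033436
(b) Darcy-Weisbach: ΔP = f·(L/D)·½ρV²/1000 = 0.033436·(130/0.072)·½·1.225·1.64²/1000 = 0.09945 kPa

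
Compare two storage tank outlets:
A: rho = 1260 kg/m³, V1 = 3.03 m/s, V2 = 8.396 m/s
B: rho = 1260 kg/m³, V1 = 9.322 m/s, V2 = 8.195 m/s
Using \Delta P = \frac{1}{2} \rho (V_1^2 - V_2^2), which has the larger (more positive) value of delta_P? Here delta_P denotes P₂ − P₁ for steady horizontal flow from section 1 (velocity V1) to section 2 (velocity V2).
delta_P(A) = -38.63 kPa, delta_P(B) = 12.44 kPa. Answer: B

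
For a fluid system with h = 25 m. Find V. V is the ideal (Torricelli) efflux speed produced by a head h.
Formula: V = \sqrt{2 g h}
V = √(2·9.81·25) = 22.15 m/s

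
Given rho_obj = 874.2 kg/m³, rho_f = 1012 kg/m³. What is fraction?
Formula: f_{sub} = \frac{\rho_{obj}}{\rho_f}
fraction = 874.2/1012 = 0.8638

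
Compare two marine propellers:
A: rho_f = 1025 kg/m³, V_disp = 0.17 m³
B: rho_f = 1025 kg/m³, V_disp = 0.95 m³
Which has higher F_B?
F_B(A) = 1709 N, F_B(B) = 9552 N. Answer: B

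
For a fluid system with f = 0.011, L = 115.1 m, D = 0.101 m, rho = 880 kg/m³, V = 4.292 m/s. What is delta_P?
Formula: \Delta P = f \frac{L}{D} \frac{\rho V^2}{2}
delta_P = 0.011·(115.1/0.101)·0.5·880·4.292²/1000 = 101.6 kPa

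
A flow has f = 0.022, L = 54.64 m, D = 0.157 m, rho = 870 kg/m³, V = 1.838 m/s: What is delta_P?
Formula: \Delta P = f \frac{L}{D} \frac{\rho V^2}{2}
delta_P = 0.022·(54.64/0.157)·0.5·870·1.838²/1000 = 11.25 kPa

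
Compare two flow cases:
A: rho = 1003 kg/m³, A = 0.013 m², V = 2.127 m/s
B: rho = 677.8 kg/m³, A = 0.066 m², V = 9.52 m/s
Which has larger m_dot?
m_dot(A) = 27.73 kg/s, m_dot(B) = 425.9 kg/s. Answer: B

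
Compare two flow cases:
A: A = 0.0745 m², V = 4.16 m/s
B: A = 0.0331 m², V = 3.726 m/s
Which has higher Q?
Q(A) = 309.9 L/s, Q(B) = 123.3 L/s. Answer: A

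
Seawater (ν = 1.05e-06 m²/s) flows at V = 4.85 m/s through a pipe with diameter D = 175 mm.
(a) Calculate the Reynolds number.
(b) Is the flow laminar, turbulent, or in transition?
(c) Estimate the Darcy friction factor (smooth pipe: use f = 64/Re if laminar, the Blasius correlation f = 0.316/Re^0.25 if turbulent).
(a) Re = V·D/ν = 4.85·0.175/1.05e-06 = 808330
(b) Flow regime: turbulent (Re > 4000)
(c) Friction factor: f = 0.316/Re^0.25 = 0.316/808330^0.25 = 0.01054 (Blasius is strictly valid for Re ≲ 1e5; used here as the smooth-pipe estimate the problem specifies)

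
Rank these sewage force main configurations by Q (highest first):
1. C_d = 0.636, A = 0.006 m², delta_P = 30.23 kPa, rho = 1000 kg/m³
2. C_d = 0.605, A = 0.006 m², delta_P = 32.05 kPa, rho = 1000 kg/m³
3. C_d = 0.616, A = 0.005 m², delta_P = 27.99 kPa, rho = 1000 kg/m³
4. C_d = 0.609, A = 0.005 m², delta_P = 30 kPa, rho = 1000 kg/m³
Case 1: Q = 29.67 L/s
Case 2: Q = 29.06 L/s
Case 3: Q = 23.04 L/s
Case 4: Q = 23.59 L/s
Ranking (highest first): 1, 2, 4, 3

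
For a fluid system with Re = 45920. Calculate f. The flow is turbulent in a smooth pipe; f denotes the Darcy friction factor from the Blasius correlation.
Formula: f = \frac{0.316}{Re^{0.25}}
f = 0.316/45920^0.25 = 0.02159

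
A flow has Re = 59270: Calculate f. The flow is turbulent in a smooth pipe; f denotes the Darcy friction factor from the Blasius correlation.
Formula: f = \frac{0.316}{Re^{0.25}}
f = 0.316/59270^0.25 = 0.02025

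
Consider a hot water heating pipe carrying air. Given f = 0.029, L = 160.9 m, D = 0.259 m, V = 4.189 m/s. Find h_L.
Formula: h_L = f \frac{L}{D} \frac{V^2}{2g}
h_L = 0.029·(160.9/0.259)·4.189²/(2·9.81) = 16.11 m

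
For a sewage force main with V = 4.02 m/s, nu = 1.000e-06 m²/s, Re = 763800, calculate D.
Formula: Re = \frac{V D}{\nu}
Substituting knowns: 763800 = 4.02·D/1.000e-06
Solving for D: D = 763800·1.000e-06/4.02 = 0.19 m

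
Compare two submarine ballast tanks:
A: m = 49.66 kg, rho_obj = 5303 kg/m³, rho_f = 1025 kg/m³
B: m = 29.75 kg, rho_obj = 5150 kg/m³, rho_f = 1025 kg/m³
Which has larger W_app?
W_app(A) = 393 N, W_app(B) = 233.8 N. Answer: A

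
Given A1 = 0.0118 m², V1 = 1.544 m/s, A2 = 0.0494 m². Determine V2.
Formula: V_2 = \frac{A_1 V_1}{A_2}
V2 = 0.0118·1.544/0.0494 = 0.3688 m/s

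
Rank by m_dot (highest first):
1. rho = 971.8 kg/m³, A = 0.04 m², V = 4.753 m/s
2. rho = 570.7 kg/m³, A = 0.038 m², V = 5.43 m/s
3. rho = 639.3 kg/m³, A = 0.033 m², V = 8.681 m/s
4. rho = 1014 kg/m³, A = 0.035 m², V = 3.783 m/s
Case 1: m_dot = 184.8 kg/s
Case 2: m_dot = 117.8 kg/s
Case 3: m_dot = 183.1 kg/s
Case 4: m_dot = 134.3 kg/s
Ranking (highest first): 1, 3, 4, 2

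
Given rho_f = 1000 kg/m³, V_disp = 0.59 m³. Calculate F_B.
Formula: F_B = \rho_f g V_{disp}
F_B = 1000·9.81·0.59 = 5788 N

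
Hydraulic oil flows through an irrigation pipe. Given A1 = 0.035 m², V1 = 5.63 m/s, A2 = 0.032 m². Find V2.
Formula: V_2 = \frac{A_1 V_1}{A_2}
V2 = 0.035·5.63/0.032 = 6.158 m/s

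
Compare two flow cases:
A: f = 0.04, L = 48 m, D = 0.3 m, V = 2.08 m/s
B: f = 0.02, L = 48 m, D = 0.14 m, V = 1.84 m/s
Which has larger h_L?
h_L(A) = 1.411 m, h_L(B) = 1.183 m. Answer: A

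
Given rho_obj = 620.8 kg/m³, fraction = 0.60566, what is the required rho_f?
Formula: f_{sub} = \frac{\rho_{obj}}{\rho_f}
Substituting knowns: 0.60566 = 620.8/rho_f
Solving for rho_f: rho_f = 620.8/0.60566 = 1025 kg/m³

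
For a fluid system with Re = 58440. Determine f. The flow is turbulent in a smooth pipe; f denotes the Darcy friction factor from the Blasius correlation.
Formula: f = \frac{0.316}{Re^{0.25}}
f = 0.316/58440^0.25 = 0.02032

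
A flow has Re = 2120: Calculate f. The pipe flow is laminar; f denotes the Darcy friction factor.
Formula: f = \frac{64}{Re}
f = 64/2120 = 0.03019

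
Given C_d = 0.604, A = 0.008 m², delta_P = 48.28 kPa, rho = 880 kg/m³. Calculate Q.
Formula: Q = C_d A \sqrt{\frac{2 \Delta P}{\rho}}
Q = 0.604·0.008·√(2·(48.28·1000)/880)·1000 = 50.62 L/s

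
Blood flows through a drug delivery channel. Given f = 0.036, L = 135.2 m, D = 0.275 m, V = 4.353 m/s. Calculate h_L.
Formula: h_L = f \frac{L}{D} \frac{V^2}{2g}
h_L = 0.036·(135.2/0.275)·4.353²/(2·9.81) = 17.09 m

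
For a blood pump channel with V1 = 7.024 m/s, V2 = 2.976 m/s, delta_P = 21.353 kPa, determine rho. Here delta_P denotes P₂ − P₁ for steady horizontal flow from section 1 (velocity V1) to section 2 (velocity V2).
Formula: \Delta P = \frac{1}{2} \rho (V_1^2 - V_2^2)
Substituting knowns: 21.353 = 0.5·rho·(7.024² − 2.976²)/1000
Solving for rho: rho = 2·(21.353·1000)/(7.024² − 2.976²) = 1055 kg/m³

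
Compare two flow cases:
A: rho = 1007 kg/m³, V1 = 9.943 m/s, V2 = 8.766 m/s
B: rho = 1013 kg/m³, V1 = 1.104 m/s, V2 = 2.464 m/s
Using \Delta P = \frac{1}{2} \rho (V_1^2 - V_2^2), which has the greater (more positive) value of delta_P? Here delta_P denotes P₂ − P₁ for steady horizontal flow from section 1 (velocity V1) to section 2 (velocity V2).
delta_P(A) = 11.09 kPa, delta_P(B) = -2.458 kPa. Answer: A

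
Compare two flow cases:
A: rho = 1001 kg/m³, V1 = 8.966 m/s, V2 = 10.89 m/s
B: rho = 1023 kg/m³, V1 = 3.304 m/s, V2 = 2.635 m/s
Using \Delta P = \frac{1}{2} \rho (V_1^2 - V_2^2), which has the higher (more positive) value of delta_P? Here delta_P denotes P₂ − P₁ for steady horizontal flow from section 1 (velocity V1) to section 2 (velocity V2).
delta_P(A) = -19.12 kPa, delta_P(B) = 2.032 kPa. Answer: B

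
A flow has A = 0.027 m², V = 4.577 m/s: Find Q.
Formula: Q = A V
Q = 0.027·4.577·1000 = 123.6 L/s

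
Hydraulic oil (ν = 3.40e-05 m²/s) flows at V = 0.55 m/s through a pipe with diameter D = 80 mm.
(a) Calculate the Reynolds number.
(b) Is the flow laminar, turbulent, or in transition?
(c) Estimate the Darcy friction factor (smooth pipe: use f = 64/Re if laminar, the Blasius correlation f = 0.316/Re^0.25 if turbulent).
(a) Re = V·D/ν = 0.55·0.08/3.40e-05 = 1294.1
(b) Flow regime: laminar (Re < 2300)
(c) Friction factor: f = 64/Re = 64/1294.1 = 0.04946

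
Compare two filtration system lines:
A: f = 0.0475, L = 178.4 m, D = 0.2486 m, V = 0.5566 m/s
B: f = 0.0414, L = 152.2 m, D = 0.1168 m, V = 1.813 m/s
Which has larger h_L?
h_L(A) = 0.5382 m, h_L(B) = 9.038 m. Answer: B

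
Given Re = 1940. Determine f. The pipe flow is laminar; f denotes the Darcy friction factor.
Formula: f = \frac{64}{Re}
f = 64/1940 = 0.03299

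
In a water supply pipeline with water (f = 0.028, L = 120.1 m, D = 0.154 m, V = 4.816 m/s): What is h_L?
Formula: h_L = f \frac{L}{D} \frac{V^2}{2g}
h_L = 0.028·(120.1/0.154)·4.816²/(2·9.81) = 25.81 m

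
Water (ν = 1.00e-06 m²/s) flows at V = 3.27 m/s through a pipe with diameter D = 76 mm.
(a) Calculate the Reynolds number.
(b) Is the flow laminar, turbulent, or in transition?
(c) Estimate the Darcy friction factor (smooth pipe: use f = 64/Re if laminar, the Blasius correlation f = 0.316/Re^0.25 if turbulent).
(a) Re = V·D/ν = 3.27·0.076/1.00e-06 = 248520
(b) Flow regime: turbulent (Re > 4000)
(c) Friction factor: f = 0.316/Re^0.25 = 0.316/248520^0.25 = 0.01415 (Blasius is strictly valid for Re ≲ 1e5; used here as the smooth-pipe estimate the problem specifies)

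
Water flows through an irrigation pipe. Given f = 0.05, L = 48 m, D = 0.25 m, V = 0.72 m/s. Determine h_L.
Formula: h_L = f \frac{L}{D} \frac{V^2}{2g}
h_L = 0.05·(48/0.25)·0.72²/(2·9.81) = 0.2537 m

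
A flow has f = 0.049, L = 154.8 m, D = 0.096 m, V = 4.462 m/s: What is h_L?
Formula: h_L = f \frac{L}{D} \frac{V^2}{2g}
h_L = 0.049·(154.8/0.096)·4.462²/(2·9.81) = 80.18 m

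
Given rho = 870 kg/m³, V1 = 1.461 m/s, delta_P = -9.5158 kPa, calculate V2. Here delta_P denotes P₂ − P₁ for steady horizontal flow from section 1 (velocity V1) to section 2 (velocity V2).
Formula: \Delta P = \frac{1}{2} \rho (V_1^2 - V_2^2)
Substituting knowns: -9.5158 = 0.5·870·(1.461² − V2²)/1000
Solving for V2: V2 = √(1.461² − 2·(-9.5158·1000)/870) = 4.9 m/s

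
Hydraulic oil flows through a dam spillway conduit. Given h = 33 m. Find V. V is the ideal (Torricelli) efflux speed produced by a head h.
Formula: V = \sqrt{2 g h}
V = √(2·9.81·33) = 25.45 m/s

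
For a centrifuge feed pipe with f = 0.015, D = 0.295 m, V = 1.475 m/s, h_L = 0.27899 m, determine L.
Formula: h_L = f \frac{L}{D} \frac{V^2}{2g}
Substituting knowns: 0.27899 = 0.015·(L/0.295)·1.475²/(2·9.81)
Solving for L: L = 0.27899·2·9.81·0.295/(0.015·1.475²) = 49.48 m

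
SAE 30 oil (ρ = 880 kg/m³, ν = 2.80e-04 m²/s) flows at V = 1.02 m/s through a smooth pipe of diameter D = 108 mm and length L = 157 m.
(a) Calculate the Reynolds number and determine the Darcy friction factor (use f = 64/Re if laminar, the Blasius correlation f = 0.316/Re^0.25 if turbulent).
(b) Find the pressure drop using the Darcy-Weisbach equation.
(a) Re = V·D/ν = 1.02·0.108/2.80e-04 = 393.43 → laminar (Re < 2300); f = 64/Re = 64/393.43 = 0.16267
(b) Darcy-Weisbach: ΔP = f·(L/D)·½ρV²/1000 = 0.16267·(157/0.108)·½·880·1.02²/1000 = 108.3 kPa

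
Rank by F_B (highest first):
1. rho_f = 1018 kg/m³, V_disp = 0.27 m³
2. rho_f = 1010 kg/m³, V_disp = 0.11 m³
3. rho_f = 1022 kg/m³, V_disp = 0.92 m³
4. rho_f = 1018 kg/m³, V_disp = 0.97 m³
Case 1: F_B = 2696 N
Case 2: F_B = 1090 N
Case 3: F_B = 9224 N
Case 4: F_B = 9687 N
Ranking (highest first): 4, 3, 1, 2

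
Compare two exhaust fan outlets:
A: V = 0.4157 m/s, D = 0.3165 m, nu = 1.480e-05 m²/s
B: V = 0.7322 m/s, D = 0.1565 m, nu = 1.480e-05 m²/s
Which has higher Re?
Re(A) = 8890, Re(B) = 7743. Answer: A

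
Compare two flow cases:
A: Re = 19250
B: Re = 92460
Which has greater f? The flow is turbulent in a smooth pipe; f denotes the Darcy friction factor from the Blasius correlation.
f(A) = 0.02683, f(B) = 0.01812. Answer: A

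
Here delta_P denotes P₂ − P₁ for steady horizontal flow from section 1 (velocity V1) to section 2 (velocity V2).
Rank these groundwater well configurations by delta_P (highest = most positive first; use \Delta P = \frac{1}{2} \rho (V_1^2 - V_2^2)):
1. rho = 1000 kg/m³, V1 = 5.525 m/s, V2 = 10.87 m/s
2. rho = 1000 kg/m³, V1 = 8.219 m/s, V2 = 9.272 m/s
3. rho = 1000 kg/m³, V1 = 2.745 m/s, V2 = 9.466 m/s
Case 1: delta_P = -43.82 kPa
Case 2: delta_P = -9.209 kPa
Case 3: delta_P = -41.04 kPa
Ranking (highest first): 2, 3, 1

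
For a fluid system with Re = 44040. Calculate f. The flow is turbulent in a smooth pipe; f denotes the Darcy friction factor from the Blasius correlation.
Formula: f = \frac{0.316}{Re^{0.25}}
f = 0.316/44040^0.25 = 0.02181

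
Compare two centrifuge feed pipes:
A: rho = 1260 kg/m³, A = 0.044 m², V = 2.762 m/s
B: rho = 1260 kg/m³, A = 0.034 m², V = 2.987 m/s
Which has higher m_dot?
m_dot(A) = 153.1 kg/s, m_dot(B) = 128 kg/s. Answer: A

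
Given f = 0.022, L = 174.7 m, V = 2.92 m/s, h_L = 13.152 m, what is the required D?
Formula: h_L = f \frac{L}{D} \frac{V^2}{2g}
Substituting knowns: 13.152 = 0.022·(174.7/D)·2.92²/(2·9.81)
Solving for D: D = 0.022·174.7·2.92²/(2·9.81·13.152) = 0.127 m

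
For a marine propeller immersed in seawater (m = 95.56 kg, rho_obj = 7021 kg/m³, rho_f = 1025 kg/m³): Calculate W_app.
Formula: W_{app} = mg\left(1 - \frac{\rho_f}{\rho_{obj}}\right)
W_app = 95.56·9.81·(1 − 1025/7021) = 800.6 N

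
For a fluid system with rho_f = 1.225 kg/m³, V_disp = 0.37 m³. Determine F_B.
Formula: F_B = \rho_f g V_{disp}
F_B = 1.225·9.81·0.37 = 4.446 N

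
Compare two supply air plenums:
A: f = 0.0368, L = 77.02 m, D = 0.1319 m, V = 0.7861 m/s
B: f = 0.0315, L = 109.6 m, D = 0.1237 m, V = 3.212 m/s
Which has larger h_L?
h_L(A) = 0.6768 m, h_L(B) = 14.68 m. Answer: B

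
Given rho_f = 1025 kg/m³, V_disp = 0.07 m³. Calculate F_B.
Formula: F_B = \rho_f g V_{disp}
F_B = 1025·9.81·0.07 = 703.9 N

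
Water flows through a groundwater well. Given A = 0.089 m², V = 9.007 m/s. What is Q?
Formula: Q = A V
Q = 0.089·9.007·1000 = 801.6 L/s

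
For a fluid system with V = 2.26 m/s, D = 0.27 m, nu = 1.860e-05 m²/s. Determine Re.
Formula: Re = \frac{V D}{\nu}
Re = 2.26·0.27/1.860e-05 = 32806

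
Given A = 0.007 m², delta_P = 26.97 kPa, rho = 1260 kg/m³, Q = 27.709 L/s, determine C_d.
Formula: Q = C_d A \sqrt{\frac{2 \Delta P}{\rho}}
Substituting knowns: 27.709 = C_d·0.007·√(2·(26.97·1000)/1260)·1000
Solving for C_d: C_d = (27.709/1000)/(0.007·√(2·(26.97·1000)/1260)) = 0.605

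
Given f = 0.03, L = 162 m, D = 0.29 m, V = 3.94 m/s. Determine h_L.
Formula: h_L = f \frac{L}{D} \frac{V^2}{2g}
h_L = 0.03·(162/0.29)·3.94²/(2·9.81) = 13.26 m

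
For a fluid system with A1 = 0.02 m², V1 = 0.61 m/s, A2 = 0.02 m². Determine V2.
Formula: V_2 = \frac{A_1 V_1}{A_2}
V2 = 0.02·0.61/0.02 = 0.61 m/s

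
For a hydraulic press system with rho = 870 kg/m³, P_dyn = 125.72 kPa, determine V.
Formula: P_{dyn} = \frac{1}{2} \rho V^2
Substituting knowns: 125.72 = 0.5·870·V²/1000
Solving for V: V = √(2·(125.72·1000)/870) = 17 m/s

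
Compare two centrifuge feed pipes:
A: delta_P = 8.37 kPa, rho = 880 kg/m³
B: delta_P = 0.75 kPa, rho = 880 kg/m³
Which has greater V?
V(A) = 4.362 m/s, V(B) = 1.306 m/s. Answer: A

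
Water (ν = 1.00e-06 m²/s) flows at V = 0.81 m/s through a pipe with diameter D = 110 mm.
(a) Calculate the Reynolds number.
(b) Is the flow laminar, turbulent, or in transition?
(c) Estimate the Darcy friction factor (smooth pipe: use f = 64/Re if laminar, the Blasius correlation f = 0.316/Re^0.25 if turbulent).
(a) Re = V·D/ν = 0.81·0.11/1.00e-06 = 89100
(b) Flow regime: turbulent (Re > 4000)
(c) Friction factor: f = 0.316/Re^0.25 = 0.316/89100^0.25 = 0.01829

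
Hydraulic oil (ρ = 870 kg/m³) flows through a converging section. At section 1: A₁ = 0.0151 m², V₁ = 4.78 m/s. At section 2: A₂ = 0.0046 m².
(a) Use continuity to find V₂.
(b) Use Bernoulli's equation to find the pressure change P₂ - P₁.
(a) Continuity: A₁V₁=A₂V₂ -> V₂=A₁V₁/A₂=0.0151*4.78/0.0046=15.69 m/s
(b) Bernoulli: P₂-P₁=0.5*rho*(V₁^2-V₂^2)/1000=0.5*870*(4.78^2-15.69^2)/1000=-97.15 kPa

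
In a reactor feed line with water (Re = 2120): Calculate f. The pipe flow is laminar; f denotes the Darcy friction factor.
Formula: f = \frac{64}{Re}
f = 64/2120 = 0.03019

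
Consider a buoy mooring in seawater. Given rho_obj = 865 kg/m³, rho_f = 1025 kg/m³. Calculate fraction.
Formula: f_{sub} = \frac{\rho_{obj}}{\rho_f}
fraction = 865/1025 = 0.8439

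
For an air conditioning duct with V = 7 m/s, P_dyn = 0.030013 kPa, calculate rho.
Formula: P_{dyn} = \frac{1}{2} \rho V^2
Substituting knowns: 0.030013 = 0.5·rho·7²/1000
Solving for rho: rho = 2·(0.030013·1000)/7² = 1.225 kg/m³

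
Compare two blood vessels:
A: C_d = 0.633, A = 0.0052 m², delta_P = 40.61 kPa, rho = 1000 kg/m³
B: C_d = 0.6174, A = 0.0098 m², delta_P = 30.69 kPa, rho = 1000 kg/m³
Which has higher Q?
Q(A) = 29.66 L/s, Q(B) = 47.4 L/s. Answer: B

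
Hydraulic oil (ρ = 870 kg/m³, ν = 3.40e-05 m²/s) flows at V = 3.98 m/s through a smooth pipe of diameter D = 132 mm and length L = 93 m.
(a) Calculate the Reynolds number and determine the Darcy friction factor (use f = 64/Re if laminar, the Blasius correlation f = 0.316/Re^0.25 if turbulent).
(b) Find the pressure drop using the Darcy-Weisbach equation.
(a) Re = V·D/ν = 3.98·0.132/3.40e-05 = 15452 → turbulent (Re > 4000); f = 0.316/Re^0.25 = 0.316/15452^0.25 = 0.028343
(b) Darcy-Weisbach: ΔP = f·(L/D)·½ρV²/1000 = 0.028343·(93/0.132)·½·870·3.98²/1000 = 137.6 kPa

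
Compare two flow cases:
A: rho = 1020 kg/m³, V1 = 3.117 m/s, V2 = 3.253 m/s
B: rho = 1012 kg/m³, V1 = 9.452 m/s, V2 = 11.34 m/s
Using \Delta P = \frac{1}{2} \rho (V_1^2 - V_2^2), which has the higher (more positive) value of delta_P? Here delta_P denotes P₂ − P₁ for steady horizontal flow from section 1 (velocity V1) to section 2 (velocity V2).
delta_P(A) = -0.4418 kPa, delta_P(B) = -19.86 kPa. Answer: A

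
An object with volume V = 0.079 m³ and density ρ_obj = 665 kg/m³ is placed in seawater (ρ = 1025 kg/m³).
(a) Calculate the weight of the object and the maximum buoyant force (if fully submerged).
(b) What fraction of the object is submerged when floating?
(a) W=rho_obj*g*V=665*9.81*0.079=515.4 N; F_B(max)=rho*g*V=1025*9.81*0.079=794.4 N
(b) Floating fraction=rho_obj/rho=665/1025=0.649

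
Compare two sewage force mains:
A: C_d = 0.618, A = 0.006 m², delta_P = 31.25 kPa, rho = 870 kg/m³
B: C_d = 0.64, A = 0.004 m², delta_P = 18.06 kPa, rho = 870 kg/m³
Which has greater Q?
Q(A) = 31.43 L/s, Q(B) = 16.5 L/s. Answer: A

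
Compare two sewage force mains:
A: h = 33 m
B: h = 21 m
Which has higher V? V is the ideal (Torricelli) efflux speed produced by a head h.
V(A) = 25.45 m/s, V(B) = 20.3 m/s. Answer: A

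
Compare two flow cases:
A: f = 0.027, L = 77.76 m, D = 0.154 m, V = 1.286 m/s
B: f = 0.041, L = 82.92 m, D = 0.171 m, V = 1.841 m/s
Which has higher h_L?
h_L(A) = 1.149 m, h_L(B) = 3.434 m. Answer: B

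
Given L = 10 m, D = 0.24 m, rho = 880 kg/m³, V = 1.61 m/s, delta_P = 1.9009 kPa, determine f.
Formula: \Delta P = f \frac{L}{D} \frac{\rho V^2}{2}
Substituting knowns: 1.9009 = f·(10/0.24)·0.5·880·1.61²/1000
Solving for f: f = (1.9009·1000)/((10/0.24)·0.5·880·1.61²) = 0.04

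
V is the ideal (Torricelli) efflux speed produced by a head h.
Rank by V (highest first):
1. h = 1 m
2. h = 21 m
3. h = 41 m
Case 1: V = 4.429 m/s
Case 2: V = 20.3 m/s
Case 3: V = 28.36 m/s
Ranking (highest first): 3, 2, 1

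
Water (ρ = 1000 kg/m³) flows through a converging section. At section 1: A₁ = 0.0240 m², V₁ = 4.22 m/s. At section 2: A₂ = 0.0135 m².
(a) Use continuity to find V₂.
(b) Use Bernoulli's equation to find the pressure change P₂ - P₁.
(a) Continuity: A₁V₁=A₂V₂ -> V₂=A₁V₁/A₂=0.0240*4.22/0.0135=7.50 m/s
(b) Bernoulli: P₂-P₁=0.5*rho*(V₁^2-V₂^2)/1000=0.5*1000*(4.22^2-7.50^2)/1000=-19.22 kPa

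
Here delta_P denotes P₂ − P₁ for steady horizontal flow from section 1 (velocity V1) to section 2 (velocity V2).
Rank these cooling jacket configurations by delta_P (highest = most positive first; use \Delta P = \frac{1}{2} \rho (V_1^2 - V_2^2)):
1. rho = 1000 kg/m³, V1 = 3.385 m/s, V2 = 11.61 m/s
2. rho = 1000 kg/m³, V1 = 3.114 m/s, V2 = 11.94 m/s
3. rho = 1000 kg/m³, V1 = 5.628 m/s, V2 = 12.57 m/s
Case 1: delta_P = -61.67 kPa
Case 2: delta_P = -66.43 kPa
Case 3: delta_P = -63.17 kPa
Ranking (highest first): 1, 3, 2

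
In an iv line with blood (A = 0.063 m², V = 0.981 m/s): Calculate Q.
Formula: Q = A V
Q = 0.063·0.981·1000 = 61.8 L/s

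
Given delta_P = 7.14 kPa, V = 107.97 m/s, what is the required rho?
Formula: V = \sqrt{\frac{2 \Delta P}{\rho}}
Substituting knowns: 107.97 = √(2·(7.14·1000)/rho)
Solving for rho: rho = 2·(7.14·1000)/107.97² = 1.225 kg/m³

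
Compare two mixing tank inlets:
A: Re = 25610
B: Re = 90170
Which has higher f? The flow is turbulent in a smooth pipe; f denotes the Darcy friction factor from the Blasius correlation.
f(A) = 0.02498, f(B) = 0.01824. Answer: A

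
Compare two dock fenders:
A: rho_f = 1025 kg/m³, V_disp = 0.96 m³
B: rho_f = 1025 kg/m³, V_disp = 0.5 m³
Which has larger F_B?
F_B(A) = 9653 N, F_B(B) = 5028 N. Answer: A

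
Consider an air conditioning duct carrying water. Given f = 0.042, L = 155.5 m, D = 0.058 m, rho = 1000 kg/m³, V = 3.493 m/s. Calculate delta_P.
Formula: \Delta P = f \frac{L}{D} \frac{\rho V^2}{2}
delta_P = 0.042·(155.5/0.058)·0.5·1000·3.493²/1000 = 686.9 kPa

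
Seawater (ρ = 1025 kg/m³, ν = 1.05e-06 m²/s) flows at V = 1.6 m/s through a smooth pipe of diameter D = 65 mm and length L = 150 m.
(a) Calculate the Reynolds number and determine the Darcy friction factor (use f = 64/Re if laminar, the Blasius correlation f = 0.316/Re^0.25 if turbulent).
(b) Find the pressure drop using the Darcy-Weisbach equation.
(a) Re = V·D/ν = 1.6·0.065/1.05e-06 = 99048 → turbulent (Re > 4000); f = 0.316/Re^0.25 = 0.316/99048^0.25 = 0.017813
(b) Darcy-Weisbach: ΔP = f·(L/D)·½ρV²/1000 = 0.017813·(150/0.065)·½·1025·1.6²/1000 = 53.93 kPa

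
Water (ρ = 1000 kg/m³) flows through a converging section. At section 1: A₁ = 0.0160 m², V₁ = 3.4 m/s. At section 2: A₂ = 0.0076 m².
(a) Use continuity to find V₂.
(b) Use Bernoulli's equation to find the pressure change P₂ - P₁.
(a) Continuity: A₁V₁=A₂V₂ -> V₂=A₁V₁/A₂=0.0160*3.4/0.0076=7.16 m/s
(b) Bernoulli: P₂-P₁=0.5*rho*(V₁^2-V₂^2)/1000=0.5*1000*(3.4^2-7.16^2)/1000=-19.85 kPa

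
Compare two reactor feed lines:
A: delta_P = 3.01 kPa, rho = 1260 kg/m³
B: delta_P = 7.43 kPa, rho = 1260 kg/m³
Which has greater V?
V(A) = 2.186 m/s, V(B) = 3.434 m/s. Answer: B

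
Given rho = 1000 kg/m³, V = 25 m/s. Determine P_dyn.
Formula: P_{dyn} = \frac{1}{2} \rho V^2
P_dyn = 0.5·1000·25²/1000 = 312.5 kPa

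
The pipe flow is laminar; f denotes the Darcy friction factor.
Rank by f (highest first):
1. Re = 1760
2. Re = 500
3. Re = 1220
Case 1: f = 0.03636
Case 2: f = 0.128
Case 3: f = 0.05246
Ranking (highest first): 2, 3, 1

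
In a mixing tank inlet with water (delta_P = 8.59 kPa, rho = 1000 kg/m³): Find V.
Formula: V = \sqrt{\frac{2 \Delta P}{\rho}}
V = √(2·(8.59·1000)/1000) = 4.145 m/s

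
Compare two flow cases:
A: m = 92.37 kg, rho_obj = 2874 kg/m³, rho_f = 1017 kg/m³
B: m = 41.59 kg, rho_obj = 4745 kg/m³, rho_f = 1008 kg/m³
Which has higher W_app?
W_app(A) = 585.5 N, W_app(B) = 321.3 N. Answer: A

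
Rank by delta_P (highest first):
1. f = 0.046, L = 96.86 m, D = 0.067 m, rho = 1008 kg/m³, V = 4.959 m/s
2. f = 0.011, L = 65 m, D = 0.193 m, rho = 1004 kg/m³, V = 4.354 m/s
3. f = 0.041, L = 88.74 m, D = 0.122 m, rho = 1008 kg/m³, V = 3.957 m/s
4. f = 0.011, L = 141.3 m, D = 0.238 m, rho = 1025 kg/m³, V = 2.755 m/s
Case 1: delta_P = 824.2 kPa
Case 2: delta_P = 35.26 kPa
Case 3: delta_P = 235.3 kPa
Case 4: delta_P = 25.4 kPa
Ranking (highest first): 1, 3, 2, 4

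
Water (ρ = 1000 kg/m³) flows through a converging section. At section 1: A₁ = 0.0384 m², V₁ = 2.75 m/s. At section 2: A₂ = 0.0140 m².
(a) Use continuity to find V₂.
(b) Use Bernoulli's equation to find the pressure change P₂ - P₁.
(a) Continuity: A₁V₁=A₂V₂ -> V₂=A₁V₁/A₂=0.0384*2.75/0.0140=7.54 m/s
(b) Bernoulli: P₂-P₁=0.5*rho*(V₁^2-V₂^2)/1000=0.5*1000*(2.75^2-7.54^2)/1000=-24.64 kPa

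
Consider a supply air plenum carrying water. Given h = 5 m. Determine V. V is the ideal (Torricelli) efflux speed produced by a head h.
Formula: V = \sqrt{2 g h}
V = √(2·9.81·5) = 9.905 m/s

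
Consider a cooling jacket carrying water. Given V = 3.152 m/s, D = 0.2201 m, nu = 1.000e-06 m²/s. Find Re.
Formula: Re = \frac{V D}{\nu}
Re = 3.152·0.2201/1.000e-06 = 693755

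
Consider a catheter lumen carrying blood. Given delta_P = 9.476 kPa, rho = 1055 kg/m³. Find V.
Formula: V = \sqrt{\frac{2 \Delta P}{\rho}}
V = √(2·(9.476·1000)/1055) = 4.238 m/s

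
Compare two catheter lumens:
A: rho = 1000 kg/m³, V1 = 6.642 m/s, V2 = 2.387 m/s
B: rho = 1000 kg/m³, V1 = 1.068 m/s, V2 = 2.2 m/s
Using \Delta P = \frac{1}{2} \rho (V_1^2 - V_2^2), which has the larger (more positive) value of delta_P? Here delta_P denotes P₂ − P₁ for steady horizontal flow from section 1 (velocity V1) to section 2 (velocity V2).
delta_P(A) = 19.21 kPa, delta_P(B) = -1.85 kPa. Answer: A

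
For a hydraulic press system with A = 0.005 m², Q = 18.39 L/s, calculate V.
Formula: Q = A V
Substituting knowns: 18.39 = 0.005·V·1000
Solving for V: V = (18.39/1000)/0.005 = 3.678 m/s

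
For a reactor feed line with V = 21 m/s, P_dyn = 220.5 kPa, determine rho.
Formula: P_{dyn} = \frac{1}{2} \rho V^2
Substituting knowns: 220.5 = 0.5·rho·21²/1000
Solving for rho: rho = 2·(220.5·1000)/21² = 1000 kg/m³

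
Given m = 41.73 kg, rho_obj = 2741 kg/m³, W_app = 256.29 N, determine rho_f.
Formula: W_{app} = mg\left(1 - \frac{\rho_f}{\rho_{obj}}\right)
Substituting knowns: 256.29 = 41.73·9.81·(1 − rho_f/2741)
Solving for rho_f: rho_f = 2741·(1 − 256.29/(41.73·9.81)) = 1025 kg/m³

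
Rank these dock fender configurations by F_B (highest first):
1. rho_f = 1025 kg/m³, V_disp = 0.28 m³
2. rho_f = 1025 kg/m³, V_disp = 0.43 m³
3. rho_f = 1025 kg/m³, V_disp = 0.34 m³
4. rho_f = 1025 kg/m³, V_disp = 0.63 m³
Case 1: F_B = 2815 N
Case 2: F_B = 4324 N
Case 3: F_B = 3419 N
Case 4: F_B = 6335 N
Ranking (highest first): 4, 2, 3, 1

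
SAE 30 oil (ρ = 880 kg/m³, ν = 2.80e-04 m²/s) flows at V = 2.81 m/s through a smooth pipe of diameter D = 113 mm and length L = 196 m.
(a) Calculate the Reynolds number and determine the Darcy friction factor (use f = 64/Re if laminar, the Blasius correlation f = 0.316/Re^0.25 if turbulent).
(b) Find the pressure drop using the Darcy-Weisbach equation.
(a) Re = V·D/ν = 2.81·0.113/2.80e-04 = 1134 → laminar (Re < 2300); f = 64/Re = 64/1134 = 0.056437
(b) Darcy-Weisbach: ΔP = f·(L/D)·½ρV²/1000 = 0.056437·(196/0.113)·½·880·2.81²/1000 = 340.1 kPa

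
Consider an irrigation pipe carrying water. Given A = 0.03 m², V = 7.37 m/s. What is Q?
Formula: Q = A V
Q = 0.03·7.37·1000 = 221.1 L/s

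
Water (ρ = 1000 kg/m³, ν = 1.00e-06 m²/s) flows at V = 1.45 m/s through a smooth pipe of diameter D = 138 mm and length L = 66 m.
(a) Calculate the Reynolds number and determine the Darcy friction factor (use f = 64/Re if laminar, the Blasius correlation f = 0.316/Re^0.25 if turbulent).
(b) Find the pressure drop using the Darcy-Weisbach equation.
(a) Re = V·D/ν = 1.45·0.138/1.00e-06 = 200100 → turbulent (Re > 4000); f = 0.316/Re^0.25 = 0.316/200100^0.25 = 0.014941 (Blasius is strictly valid for Re ≲ 1e5; used here as the smooth-pipe estimate the problem specifies)
(b) Darcy-Weisbach: ΔP = f·(L/D)·½ρV²/1000 = 0.014941·(66/0.138)·½·1000·1.45²/1000 = 7.512 kPa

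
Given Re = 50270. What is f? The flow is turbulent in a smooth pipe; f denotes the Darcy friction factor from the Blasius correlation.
Formula: f = \frac{0.316}{Re^{0.25}}
f = 0.316/50270^0.25 = 0.0211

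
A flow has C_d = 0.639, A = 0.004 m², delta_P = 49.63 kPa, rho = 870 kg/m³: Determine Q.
Formula: Q = C_d A \sqrt{\frac{2 \Delta P}{\rho}}
Q = 0.639·0.004·√(2·(49.63·1000)/870)·1000 = 27.3 L/s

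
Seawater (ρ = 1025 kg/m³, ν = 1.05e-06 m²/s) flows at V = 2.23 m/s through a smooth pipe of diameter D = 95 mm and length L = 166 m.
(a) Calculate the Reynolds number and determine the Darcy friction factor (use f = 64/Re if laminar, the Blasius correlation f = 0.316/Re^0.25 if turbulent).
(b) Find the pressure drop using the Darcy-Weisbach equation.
(a) Re = V·D/ν = 2.23·0.095/1.05e-06 = 201760 → turbulent (Re > 4000); f = 0.316/Re^0.25 = 0.316/201760^0.25 = 0.01491 (Blasius is strictly valid for Re ≲ 1e5; used here as the smooth-pipe estimate the problem specifies)
(b) Darcy-Weisbach: ΔP = f·(L/D)·½ρV²/1000 = 0.01491·(166/0.095)·½·1025·2.23²/1000 = 66.4 kPa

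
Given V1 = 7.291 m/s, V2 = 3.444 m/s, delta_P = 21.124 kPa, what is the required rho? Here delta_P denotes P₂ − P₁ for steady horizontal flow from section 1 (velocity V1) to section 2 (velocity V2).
Formula: \Delta P = \frac{1}{2} \rho (V_1^2 - V_2^2)
Substituting knowns: 21.124 = 0.5·rho·(7.291² − 3.444²)/1000
Solving for rho: rho = 2·(21.124·1000)/(7.291² − 3.444²) = 1023 kg/m³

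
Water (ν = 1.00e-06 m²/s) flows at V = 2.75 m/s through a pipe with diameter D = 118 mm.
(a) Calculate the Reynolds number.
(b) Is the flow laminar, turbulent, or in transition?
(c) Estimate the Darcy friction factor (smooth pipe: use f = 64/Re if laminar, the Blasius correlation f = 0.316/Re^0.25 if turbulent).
(a) Re = V·D/ν = 2.75·0.118/1.00e-06 = 324500
(b) Flow regime: turbulent (Re > 4000)
(c) Friction factor: f = 0.316/Re^0.25 = 0.316/324500^0.25 = 0.01324 (Blasius is strictly valid for Re ≲ 1e5; used here as the smooth-pipe estimate the problem specifies)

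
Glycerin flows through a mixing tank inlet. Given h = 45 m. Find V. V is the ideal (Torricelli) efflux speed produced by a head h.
Formula: V = \sqrt{2 g h}
V = √(2·9.81·45) = 29.71 m/s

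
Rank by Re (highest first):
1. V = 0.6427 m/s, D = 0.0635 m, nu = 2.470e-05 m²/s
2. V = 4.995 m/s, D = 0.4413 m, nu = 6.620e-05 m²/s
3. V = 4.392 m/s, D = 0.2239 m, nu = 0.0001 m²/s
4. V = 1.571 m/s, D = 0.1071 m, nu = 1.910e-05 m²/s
Case 1: Re = 1652
Case 2: Re = 33297
Case 3: Re = 9834
Case 4: Re = 8809
Ranking (highest first): 2, 3, 4, 1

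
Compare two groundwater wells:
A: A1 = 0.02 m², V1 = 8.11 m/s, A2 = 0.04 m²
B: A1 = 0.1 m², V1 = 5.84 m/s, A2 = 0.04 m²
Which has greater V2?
V2(A) = 4.055 m/s, V2(B) = 14.6 m/s. Answer: B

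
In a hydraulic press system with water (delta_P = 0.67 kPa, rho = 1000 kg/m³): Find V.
Formula: V = \sqrt{\frac{2 \Delta P}{\rho}}
V = √(2·(0.67·1000)/1000) = 1.158 m/s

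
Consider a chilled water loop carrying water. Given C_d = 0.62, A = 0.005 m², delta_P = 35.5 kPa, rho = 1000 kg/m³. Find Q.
Formula: Q = C_d A \sqrt{\frac{2 \Delta P}{\rho}}
Q = 0.62·0.005·√(2·(35.5·1000)/1000)·1000 = 26.12 L/s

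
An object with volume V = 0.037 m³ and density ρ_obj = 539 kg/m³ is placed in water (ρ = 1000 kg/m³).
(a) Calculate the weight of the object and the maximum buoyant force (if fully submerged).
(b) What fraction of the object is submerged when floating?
(a) W=rho_obj*g*V=539*9.81*0.037=195.6 N; F_B(max)=rho*g*V=1000*9.81*0.037=363.0 N
(b) Floating fraction=rho_obj/rho=539/1000=0.539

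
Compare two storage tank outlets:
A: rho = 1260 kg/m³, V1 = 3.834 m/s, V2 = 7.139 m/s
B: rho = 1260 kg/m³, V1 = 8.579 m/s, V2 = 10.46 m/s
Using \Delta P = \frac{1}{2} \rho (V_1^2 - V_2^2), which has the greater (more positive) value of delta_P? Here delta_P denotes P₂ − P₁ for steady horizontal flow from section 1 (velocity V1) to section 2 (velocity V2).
delta_P(A) = -22.85 kPa, delta_P(B) = -22.56 kPa. Answer: B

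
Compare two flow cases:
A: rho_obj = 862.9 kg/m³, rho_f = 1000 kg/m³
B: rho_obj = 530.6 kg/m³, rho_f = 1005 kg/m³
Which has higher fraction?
fraction(A) = 0.8629, fraction(B) = 0.528. Answer: A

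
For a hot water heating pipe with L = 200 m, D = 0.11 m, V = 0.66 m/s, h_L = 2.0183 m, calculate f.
Formula: h_L = f \frac{L}{D} \frac{V^2}{2g}
Substituting knowns: 2.0183 = f·(200/0.11)·0.66²/(2·9.81)
Solving for f: f = 2.0183·2·9.81/((200/0.11)·0.66²) = 0.05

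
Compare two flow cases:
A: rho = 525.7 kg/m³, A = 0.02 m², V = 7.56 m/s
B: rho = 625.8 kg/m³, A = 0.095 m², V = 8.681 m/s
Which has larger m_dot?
m_dot(A) = 79.49 kg/s, m_dot(B) = 516.1 kg/s. Answer: B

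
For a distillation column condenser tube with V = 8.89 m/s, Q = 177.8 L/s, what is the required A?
Formula: Q = A V
Substituting knowns: 177.8 = A·8.89·1000
Solving for A: A = (177.8/1000)/8.89 = 0.02 m²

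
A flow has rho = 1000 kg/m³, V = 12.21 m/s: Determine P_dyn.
Formula: P_{dyn} = \frac{1}{2} \rho V^2
P_dyn = 0.5·1000·12.21²/1000 = 74.54 kPa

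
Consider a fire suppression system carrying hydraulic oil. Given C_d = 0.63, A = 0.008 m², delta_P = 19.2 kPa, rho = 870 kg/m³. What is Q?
Formula: Q = C_d A \sqrt{\frac{2 \Delta P}{\rho}}
Q = 0.63·0.008·√(2·(19.2·1000)/870)·1000 = 33.48 L/s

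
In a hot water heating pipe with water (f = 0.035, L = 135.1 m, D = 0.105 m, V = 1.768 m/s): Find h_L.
Formula: h_L = f \frac{L}{D} \frac{V^2}{2g}
h_L = 0.035·(135.1/0.105)·1.768²/(2·9.81) = 7.175 m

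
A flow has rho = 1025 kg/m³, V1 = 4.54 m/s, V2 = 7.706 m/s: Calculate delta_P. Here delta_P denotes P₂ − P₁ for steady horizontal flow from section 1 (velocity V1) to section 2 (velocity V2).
Formula: \Delta P = \frac{1}{2} \rho (V_1^2 - V_2^2)
delta_P = 0.5·1025·(4.54² − 7.706²)/1000 = -19.87 kPa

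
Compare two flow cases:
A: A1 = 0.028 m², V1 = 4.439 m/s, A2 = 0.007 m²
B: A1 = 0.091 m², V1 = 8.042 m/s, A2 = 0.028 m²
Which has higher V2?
V2(A) = 17.76 m/s, V2(B) = 26.14 m/s. Answer: B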